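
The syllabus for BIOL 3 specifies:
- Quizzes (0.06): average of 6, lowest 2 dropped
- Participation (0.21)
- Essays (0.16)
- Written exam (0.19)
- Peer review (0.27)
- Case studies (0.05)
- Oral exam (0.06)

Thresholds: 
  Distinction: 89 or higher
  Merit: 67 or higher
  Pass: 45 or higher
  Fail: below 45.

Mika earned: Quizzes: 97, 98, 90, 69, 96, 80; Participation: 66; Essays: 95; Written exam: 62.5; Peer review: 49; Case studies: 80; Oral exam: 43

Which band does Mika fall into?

Pass

Quizzes: drop 69, 80 → average of remaining 4 = 381/4 = 95.25
Weighted total:
  Quizzes 95.25 × 0.06 = 5.715
  Participation 66 × 0.21 = 13.86
  Essays 95 × 0.16 = 15.2
  Written exam 62.5 × 0.19 = 11.875
  Peer review 49 × 0.27 = 13.23
  Case studies 80 × 0.05 = 4
  Oral exam 43 × 0.06 = 2.58
Sum = 66.46
66.46 is ≥ 45 and < 67 → Pass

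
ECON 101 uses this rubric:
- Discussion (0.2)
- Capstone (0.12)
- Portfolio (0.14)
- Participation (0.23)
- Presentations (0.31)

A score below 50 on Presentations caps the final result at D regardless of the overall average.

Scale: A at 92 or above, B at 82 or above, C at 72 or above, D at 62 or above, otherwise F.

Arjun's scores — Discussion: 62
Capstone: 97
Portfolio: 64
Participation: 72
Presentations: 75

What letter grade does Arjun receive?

Presentations score 75 ≥ 50: minimum met.
Weighted total:
  Discussion 62 × 0.2 = 12.4
  Capstone 97 × 0.12 = 11.64
  Portfolio 64 × 0.14 = 8.96
  Participation 72 × 0.23 = 16.56
  Presentations 75 × 0.31 = 23.25
Sum = 72.81
72.81 is ≥ 72 and < 82 → C

C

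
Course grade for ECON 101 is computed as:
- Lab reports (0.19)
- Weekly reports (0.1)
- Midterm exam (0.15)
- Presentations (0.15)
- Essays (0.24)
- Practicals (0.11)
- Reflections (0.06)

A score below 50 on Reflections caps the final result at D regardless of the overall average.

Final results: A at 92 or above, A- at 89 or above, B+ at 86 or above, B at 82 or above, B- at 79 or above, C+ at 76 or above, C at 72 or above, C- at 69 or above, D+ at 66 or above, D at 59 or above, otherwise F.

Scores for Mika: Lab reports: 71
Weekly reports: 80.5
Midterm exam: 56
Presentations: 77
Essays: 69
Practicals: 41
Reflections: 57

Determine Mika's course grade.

Reflections score 57 ≥ 50: minimum met.
Weighted total:
  Lab reports 71 × 0.19 = 13.49
  Weekly reports 80.5 × 0.1 = 8.05
  Midterm exam 56 × 0.15 = 8.4
  Presentations 77 × 0.15 = 11.55
  Essays 69 × 0.24 = 16.56
  Practicals 41 × 0.11 = 4.51
  Reflections 57 × 0.06 = 3.42
Sum = 65.98
65.98 is ≥ 59 and < 66 → D

D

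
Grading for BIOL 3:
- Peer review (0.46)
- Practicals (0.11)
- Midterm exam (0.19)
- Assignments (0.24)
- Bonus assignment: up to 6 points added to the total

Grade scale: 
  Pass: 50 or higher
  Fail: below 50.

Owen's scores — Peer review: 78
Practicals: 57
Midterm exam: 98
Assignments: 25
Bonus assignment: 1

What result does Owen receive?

Weighted total:
  Peer review 78 × 0.46 = 35.88
  Practicals 57 × 0.11 = 6.27
  Midterm exam 98 × 0.19 = 18.62
  Assignments 25 × 0.24 = 6
Sum = 66.77
Bonus assignment: 66.77 + 1 = 67.77
67.77 ≥ 50 → Pass

Pass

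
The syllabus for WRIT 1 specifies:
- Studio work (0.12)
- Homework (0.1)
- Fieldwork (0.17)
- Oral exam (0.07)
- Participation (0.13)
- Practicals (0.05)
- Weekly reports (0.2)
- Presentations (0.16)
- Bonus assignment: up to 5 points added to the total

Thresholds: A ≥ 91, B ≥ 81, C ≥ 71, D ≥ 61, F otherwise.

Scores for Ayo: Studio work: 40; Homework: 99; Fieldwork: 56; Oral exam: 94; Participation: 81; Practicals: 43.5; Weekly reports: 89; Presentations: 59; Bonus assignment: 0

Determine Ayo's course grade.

D

Weighted total:
  Studio work 40 × 0.12 = 4.8
  Homework 99 × 0.1 = 9.9
  Fieldwork 56 × 0.17 = 9.52
  Oral exam 94 × 0.07 = 6.58
  Participation 81 × 0.13 = 10.53
  Practicals 43.5 × 0.05 = 2.175
  Weekly reports 89 × 0.2 = 17.8
  Presentations 59 × 0.16 = 9.44
Sum = 70.745
Bonus assignment: 70.745 + 0 = 70.745
70.745 is ≥ 61 and < 71 → D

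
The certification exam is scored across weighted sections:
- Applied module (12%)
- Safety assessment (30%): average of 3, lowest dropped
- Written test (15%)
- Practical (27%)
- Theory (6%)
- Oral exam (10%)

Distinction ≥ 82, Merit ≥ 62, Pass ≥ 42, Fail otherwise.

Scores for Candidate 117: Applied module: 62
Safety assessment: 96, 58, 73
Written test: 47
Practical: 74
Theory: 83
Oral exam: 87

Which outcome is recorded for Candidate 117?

Merit

Safety assessment: drop 58 → average of remaining 2 = 169/2 = 84.5
Weighted total:
  Applied module 62 × 0.12 = 7.44
  Safety assessment 84.5 × 0.3 = 25.35
  Written test 47 × 0.15 = 7.05
  Practical 74 × 0.27 = 19.98
  Theory 83 × 0.06 = 4.98
  Oral exam 87 × 0.1 = 8.7
Sum = 73.5
73.5 is ≥ 62 and < 82 → Merit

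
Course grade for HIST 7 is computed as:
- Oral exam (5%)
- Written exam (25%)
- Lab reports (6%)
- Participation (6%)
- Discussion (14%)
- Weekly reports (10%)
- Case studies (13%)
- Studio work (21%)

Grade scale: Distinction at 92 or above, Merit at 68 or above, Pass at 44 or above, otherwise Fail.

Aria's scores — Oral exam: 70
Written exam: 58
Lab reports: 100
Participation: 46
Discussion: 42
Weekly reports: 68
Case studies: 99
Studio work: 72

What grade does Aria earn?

Weighted total:
  Oral exam 70 × 0.05 = 3.5
  Written exam 58 × 0.25 = 14.5
  Lab reports 100 × 0.06 = 6
  Participation 46 × 0.06 = 2.76
  Discussion 42 × 0.14 = 5.88
  Weekly reports 68 × 0.1 = 6.8
  Case studies 99 × 0.13 = 12.87
  Studio work 72 × 0.21 = 15.12
Sum = 67.43
67.43 is ≥ 44 and < 68 → Pass

Pass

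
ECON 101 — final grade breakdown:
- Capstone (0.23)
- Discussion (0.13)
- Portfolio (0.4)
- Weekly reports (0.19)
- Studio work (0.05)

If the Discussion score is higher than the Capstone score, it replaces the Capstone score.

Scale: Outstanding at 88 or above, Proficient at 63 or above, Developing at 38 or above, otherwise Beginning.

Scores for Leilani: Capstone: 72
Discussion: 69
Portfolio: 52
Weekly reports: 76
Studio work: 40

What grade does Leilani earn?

Discussion (69) ≤ Capstone (72), so Capstone stays at 72.
Weighted total:
  Capstone 72 × 0.23 = 16.56
  Discussion 69 × 0.13 = 8.97
  Portfolio 52 × 0.4 = 20.8
  Weekly reports 76 × 0.19 = 14.44
  Studio work 40 × 0.05 = 2
Sum = 62.77
62.77 is ≥ 38 and < 63 → Developing

Developing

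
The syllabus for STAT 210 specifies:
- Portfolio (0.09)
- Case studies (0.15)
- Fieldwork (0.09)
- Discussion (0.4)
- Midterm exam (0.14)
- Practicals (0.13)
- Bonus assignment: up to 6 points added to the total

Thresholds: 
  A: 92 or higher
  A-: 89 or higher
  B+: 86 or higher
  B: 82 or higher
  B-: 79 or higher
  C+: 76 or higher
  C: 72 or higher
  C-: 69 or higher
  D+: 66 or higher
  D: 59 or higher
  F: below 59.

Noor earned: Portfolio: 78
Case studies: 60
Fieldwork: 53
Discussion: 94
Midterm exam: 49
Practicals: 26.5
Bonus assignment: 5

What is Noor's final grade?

C

Weighted total:
  Portfolio 78 × 0.09 = 7.02
  Case studies 60 × 0.15 = 9
  Fieldwork 53 × 0.09 = 4.77
  Discussion 94 × 0.4 = 37.6
  Midterm exam 49 × 0.14 = 6.86
  Practicals 26.5 × 0.13 = 3.445
Sum = 68.695
Bonus assignment: 68.695 + 5 = 73.695
73.695 is ≥ 72 and < 76 → C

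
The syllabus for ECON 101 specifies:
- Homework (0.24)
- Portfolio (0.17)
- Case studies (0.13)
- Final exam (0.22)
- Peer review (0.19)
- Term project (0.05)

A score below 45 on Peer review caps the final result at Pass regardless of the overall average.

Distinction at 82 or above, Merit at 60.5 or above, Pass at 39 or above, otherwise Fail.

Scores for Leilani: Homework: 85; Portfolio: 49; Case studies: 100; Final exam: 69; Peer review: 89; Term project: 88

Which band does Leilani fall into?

Peer review score 89 ≥ 45: minimum met.
Weighted total:
  Homework 85 × 0.24 = 20.4
  Portfolio 49 × 0.17 = 8.33
  Case studies 100 × 0.13 = 13
  Final exam 69 × 0.22 = 15.18
  Peer review 89 × 0.19 = 16.91
  Term project 88 × 0.05 = 4.4
Sum = 78.22
78.22 is ≥ 60.5 and < 82 → Merit

Merit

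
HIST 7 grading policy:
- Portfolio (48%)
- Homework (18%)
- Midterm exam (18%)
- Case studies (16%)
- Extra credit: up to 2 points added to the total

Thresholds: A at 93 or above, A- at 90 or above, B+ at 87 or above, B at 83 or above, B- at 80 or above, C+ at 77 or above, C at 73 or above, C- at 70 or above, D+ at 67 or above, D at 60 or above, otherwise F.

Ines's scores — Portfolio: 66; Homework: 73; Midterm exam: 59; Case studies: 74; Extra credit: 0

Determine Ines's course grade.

Weighted total:
  Portfolio 66 × 0.48 = 31.68
  Homework 73 × 0.18 = 13.14
  Midterm exam 59 × 0.18 = 10.62
  Case studies 74 × 0.16 = 11.84
Sum = 67.28
Extra credit: 67.28 + 0 = 67.28
67.28 is ≥ 67 and < 70 → D+

D+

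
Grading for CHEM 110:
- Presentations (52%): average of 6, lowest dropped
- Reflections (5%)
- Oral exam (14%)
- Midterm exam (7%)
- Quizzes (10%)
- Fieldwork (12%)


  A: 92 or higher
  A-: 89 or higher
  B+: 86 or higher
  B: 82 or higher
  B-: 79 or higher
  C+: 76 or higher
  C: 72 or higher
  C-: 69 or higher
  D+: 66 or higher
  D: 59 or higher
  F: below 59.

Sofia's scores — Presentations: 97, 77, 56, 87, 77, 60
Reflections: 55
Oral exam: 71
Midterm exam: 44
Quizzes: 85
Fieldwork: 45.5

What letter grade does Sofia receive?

C-

Presentations: drop 56 → average of remaining 5 = 398/5 = 79.6
Weighted total:
  Presentations 79.6 × 0.52 = 41.392
  Reflections 55 × 0.05 = 2.75
  Oral exam 71 × 0.14 = 9.94
  Midterm exam 44 × 0.07 = 3.08
  Quizzes 85 × 0.1 = 8.5
  Fieldwork 45.5 × 0.12 = 5.46
Sum = 71.122
71.122 is ≥ 69 and < 72 → C-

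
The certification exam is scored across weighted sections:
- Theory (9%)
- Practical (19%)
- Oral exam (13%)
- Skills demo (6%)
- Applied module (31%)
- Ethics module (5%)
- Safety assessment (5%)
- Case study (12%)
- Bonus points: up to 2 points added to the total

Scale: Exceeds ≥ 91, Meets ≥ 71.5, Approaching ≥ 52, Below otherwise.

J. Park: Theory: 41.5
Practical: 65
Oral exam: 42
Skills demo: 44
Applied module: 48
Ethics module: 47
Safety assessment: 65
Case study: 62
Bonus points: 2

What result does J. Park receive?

Approaching

Weighted total:
  Theory 41.5 × 0.09 = 3.735
  Practical 65 × 0.19 = 12.35
  Oral exam 42 × 0.13 = 5.46
  Skills demo 44 × 0.06 = 2.64
  Applied module 48 × 0.31 = 14.88
  Ethics module 47 × 0.05 = 2.35
  Safety assessment 65 × 0.05 = 3.25
  Case study 62 × 0.12 = 7.44
Sum = 52.105
Bonus points: 52.105 + 2 = 54.105
54.105 is ≥ 52 and < 71.5 → Approaching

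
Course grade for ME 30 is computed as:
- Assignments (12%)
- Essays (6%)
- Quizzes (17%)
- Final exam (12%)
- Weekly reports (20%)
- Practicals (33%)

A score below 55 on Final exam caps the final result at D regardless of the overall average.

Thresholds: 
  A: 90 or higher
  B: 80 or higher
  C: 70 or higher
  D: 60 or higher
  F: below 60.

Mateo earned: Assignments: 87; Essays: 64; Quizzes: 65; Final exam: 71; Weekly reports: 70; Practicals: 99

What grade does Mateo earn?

Final exam score 71 ≥ 55: minimum met.
Weighted total:
  Assignments 87 × 0.12 = 10.44
  Essays 64 × 0.06 = 3.84
  Quizzes 65 × 0.17 = 11.05
  Final exam 71 × 0.12 = 8.52
  Weekly reports 70 × 0.2 = 14
  Practicals 99 × 0.33 = 32.67
Sum = 80.52
80.52 is ≥ 80 and < 90 → B

B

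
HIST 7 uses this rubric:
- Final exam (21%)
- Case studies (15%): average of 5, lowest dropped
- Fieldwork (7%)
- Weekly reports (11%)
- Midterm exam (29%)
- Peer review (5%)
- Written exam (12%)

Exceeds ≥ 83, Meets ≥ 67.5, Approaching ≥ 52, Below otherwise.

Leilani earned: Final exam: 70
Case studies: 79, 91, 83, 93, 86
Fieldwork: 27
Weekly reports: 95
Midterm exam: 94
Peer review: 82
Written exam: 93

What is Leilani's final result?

Meets

Case studies: drop 79 → average of remaining 4 = 353/4 = 88.25
Weighted total:
  Final exam 70 × 0.21 = 14.7
  Case studies 88.25 × 0.15 = 13.2375
  Fieldwork 27 × 0.07 = 1.89
  Weekly reports 95 × 0.11 = 10.45
  Midterm exam 94 × 0.29 = 27.26
  Peer review 82 × 0.05 = 4.1
  Written exam 93 × 0.12 = 11.16
Sum = 82.7975
82.7975 is ≥ 67.5 and < 83 → Meets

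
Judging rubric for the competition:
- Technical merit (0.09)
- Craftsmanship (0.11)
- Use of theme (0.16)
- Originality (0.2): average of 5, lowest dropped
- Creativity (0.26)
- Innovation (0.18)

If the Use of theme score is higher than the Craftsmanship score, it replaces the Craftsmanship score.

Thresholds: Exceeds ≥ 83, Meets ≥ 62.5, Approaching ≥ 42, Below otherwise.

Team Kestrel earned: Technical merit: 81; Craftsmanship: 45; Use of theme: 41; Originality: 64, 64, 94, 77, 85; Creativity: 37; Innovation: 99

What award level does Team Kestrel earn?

Originality: drop 64 → average of remaining 4 = 320/4 = 80
Use of theme (41) ≤ Craftsmanship (45), so Craftsmanship stays at 45.
Weighted total:
  Technical merit 81 × 0.09 = 7.29
  Craftsmanship 45 × 0.11 = 4.95
  Use of theme 41 × 0.16 = 6.56
  Originality 80 × 0.2 = 16
  Creativity 37 × 0.26 = 9.62
  Innovation 99 × 0.18 = 17.82
Sum = 62.24
62.24 is ≥ 42 and < 62.5 → Approaching

Approaching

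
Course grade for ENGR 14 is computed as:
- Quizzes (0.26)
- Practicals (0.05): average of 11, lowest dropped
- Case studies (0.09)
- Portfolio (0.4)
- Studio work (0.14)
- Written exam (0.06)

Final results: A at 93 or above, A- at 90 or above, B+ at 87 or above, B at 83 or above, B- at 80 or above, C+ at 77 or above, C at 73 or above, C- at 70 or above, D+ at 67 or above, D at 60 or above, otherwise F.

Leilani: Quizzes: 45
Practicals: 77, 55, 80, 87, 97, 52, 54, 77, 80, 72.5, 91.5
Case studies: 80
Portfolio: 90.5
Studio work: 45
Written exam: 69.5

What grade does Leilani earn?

Practicals: drop 52 → average of remaining 10 = 771/10 = 77.1
Weighted total:
  Quizzes 45 × 0.26 = 11.7
  Practicals 77.1 × 0.05 = 3.855
  Case studies 80 × 0.09 = 7.2
  Portfolio 90.5 × 0.4 = 36.2
  Studio work 45 × 0.14 = 6.3
  Written exam 69.5 × 0.06 = 4.17
Sum = 69.425
69.425 is ≥ 67 and < 70 → D+

D+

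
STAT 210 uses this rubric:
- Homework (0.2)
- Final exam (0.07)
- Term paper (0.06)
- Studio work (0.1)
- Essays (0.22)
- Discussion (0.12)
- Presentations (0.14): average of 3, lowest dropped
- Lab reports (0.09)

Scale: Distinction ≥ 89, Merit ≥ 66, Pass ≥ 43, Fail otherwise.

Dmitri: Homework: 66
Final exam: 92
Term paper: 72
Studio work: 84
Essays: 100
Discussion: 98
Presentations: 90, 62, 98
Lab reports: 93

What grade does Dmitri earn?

Merit

Presentations: drop 62 → average of remaining 2 = 188/2 = 94
Weighted total:
  Homework 66 × 0.2 = 13.2
  Final exam 92 × 0.07 = 6.44
  Term paper 72 × 0.06 = 4.32
  Studio work 84 × 0.1 = 8.4
  Essays 100 × 0.22 = 22
  Discussion 98 × 0.12 = 11.76
  Presentations 94 × 0.14 = 13.16
  Lab reports 93 × 0.09 = 8.37
Sum = 87.65
87.65 is ≥ 66 and < 89 → Merit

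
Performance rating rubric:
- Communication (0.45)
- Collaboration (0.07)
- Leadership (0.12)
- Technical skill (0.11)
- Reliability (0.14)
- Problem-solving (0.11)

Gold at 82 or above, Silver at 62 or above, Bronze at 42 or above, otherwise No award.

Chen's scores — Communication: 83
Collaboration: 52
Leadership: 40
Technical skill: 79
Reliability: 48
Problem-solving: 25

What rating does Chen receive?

Weighted total:
  Communication 83 × 0.45 = 37.35
  Collaboration 52 × 0.07 = 3.64
  Leadership 40 × 0.12 = 4.8
  Technical skill 79 × 0.11 = 8.69
  Reliability 48 × 0.14 = 6.72
  Problem-solving 25 × 0.11 = 2.75
Sum = 63.95
63.95 is ≥ 62 and < 82 → Silver

Silver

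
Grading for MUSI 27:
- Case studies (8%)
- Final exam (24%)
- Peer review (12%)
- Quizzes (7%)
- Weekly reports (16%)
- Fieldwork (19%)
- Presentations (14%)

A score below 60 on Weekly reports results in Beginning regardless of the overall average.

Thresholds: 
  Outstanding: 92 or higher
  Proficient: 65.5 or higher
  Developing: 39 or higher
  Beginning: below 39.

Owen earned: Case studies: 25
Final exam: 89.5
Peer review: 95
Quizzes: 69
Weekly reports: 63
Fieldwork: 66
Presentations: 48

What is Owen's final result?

Proficient

Weekly reports score 63 ≥ 60: minimum met.
Weighted total:
  Case studies 25 × 0.08 = 2
  Final exam 89.5 × 0.24 = 21.48
  Peer review 95 × 0.12 = 11.4
  Quizzes 69 × 0.07 = 4.83
  Weekly reports 63 × 0.16 = 10.08
  Fieldwork 66 × 0.19 = 12.54
  Presentations 48 × 0.14 = 6.72
Sum = 69.05
69.05 is ≥ 65.5 and < 92 → Proficient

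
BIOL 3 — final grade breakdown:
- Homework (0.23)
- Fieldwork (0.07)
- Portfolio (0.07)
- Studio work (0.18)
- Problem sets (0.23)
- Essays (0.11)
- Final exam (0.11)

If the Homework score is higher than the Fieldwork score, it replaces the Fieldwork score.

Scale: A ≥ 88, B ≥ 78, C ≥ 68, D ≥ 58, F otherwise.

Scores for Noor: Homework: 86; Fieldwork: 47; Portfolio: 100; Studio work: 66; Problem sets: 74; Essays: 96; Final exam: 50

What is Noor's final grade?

C

Homework (86) > Fieldwork (47), so Fieldwork counts as 86.
Weighted total:
  Homework 86 × 0.23 = 19.78
  Fieldwork 86 × 0.07 = 6.02
  Portfolio 100 × 0.07 = 7
  Studio work 66 × 0.18 = 11.88
  Problem sets 74 × 0.23 = 17.02
  Essays 96 × 0.11 = 10.56
  Final exam 50 × 0.11 = 5.5
Sum = 77.76
77.76 is ≥ 68 and < 78 → C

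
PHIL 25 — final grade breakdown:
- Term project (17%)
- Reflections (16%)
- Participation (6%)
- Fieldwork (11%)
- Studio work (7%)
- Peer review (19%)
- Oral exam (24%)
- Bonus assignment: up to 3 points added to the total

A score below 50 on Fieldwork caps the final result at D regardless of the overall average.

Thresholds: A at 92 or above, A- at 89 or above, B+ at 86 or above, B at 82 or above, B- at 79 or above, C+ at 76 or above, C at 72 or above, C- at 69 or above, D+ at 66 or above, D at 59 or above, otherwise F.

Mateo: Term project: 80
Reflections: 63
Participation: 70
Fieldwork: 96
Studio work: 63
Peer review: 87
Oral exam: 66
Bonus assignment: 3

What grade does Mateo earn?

Fieldwork score 96 ≥ 50: minimum met.
Weighted total:
  Term project 80 × 0.17 = 13.6
  Reflections 63 × 0.16 = 10.08
  Participation 70 × 0.06 = 4.2
  Fieldwork 96 × 0.11 = 10.56
  Studio work 63 × 0.07 = 4.41
  Peer review 87 × 0.19 = 16.53
  Oral exam 66 × 0.24 = 15.84
Sum = 75.22
Bonus assignment: 75.22 + 3 = 78.22
78.22 is ≥ 76 and < 79 → C+

C+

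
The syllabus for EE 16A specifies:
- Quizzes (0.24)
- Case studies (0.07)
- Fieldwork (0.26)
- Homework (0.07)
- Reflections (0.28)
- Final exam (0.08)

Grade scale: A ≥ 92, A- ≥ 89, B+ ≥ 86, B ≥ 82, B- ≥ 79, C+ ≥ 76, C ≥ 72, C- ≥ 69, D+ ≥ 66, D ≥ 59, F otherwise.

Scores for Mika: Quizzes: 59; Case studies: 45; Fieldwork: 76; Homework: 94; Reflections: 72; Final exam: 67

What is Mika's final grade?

Weighted total:
  Quizzes 59 × 0.24 = 14.16
  Case studies 45 × 0.07 = 3.15
  Fieldwork 76 × 0.26 = 19.76
  Homework 94 × 0.07 = 6.58
  Reflections 72 × 0.28 = 20.16
  Final exam 67 × 0.08 = 5.36
Sum = 69.17
69.17 is ≥ 69 and < 72 → C-

C-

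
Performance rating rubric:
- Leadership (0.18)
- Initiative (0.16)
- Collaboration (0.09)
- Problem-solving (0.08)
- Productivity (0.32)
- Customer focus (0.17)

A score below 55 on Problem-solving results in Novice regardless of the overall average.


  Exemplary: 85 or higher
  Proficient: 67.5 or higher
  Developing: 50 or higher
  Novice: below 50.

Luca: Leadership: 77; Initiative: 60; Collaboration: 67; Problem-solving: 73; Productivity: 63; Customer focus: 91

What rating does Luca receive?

Problem-solving score 73 ≥ 55: minimum met.
Weighted total:
  Leadership 77 × 0.18 = 13.86
  Initiative 60 × 0.16 = 9.6
  Collaboration 67 × 0.09 = 6.03
  Problem-solving 73 × 0.08 = 5.84
  Productivity 63 × 0.32 = 20.16
  Customer focus 91 × 0.17 = 15.47
Sum = 70.96
70.96 is ≥ 67.5 and < 85 → Proficient

Proficient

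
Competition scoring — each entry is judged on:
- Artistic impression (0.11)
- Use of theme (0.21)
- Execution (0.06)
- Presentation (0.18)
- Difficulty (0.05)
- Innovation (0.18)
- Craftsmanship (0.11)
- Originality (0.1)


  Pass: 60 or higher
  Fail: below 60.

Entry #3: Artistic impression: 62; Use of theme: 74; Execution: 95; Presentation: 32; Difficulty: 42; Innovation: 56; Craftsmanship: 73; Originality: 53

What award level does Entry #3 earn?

Fail

Weighted total:
  Artistic impression 62 × 0.11 = 6.82
  Use of theme 74 × 0.21 = 15.54
  Execution 95 × 0.06 = 5.7
  Presentation 32 × 0.18 = 5.76
  Difficulty 42 × 0.05 = 2.1
  Innovation 56 × 0.18 = 10.08
  Craftsmanship 73 × 0.11 = 8.03
  Originality 53 × 0.1 = 5.3
Sum = 59.33
59.33 < 60 → Fail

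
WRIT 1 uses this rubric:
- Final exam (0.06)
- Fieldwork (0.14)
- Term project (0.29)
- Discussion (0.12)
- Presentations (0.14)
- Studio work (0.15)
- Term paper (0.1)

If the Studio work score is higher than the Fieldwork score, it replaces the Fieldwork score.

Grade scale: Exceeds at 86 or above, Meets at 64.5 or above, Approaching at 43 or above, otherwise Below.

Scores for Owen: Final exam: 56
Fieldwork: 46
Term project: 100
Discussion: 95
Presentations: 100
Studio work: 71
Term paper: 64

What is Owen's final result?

Meets

Studio work (71) > Fieldwork (46), so Fieldwork counts as 71.
Weighted total:
  Final exam 56 × 0.06 = 3.36
  Fieldwork 71 × 0.14 = 9.94
  Term project 100 × 0.29 = 29
  Discussion 95 × 0.12 = 11.4
  Presentations 100 × 0.14 = 14
  Studio work 71 × 0.15 = 10.65
  Term paper 64 × 0.1 = 6.4
Sum = 84.75
84.75 is ≥ 64.5 and < 86 → Meets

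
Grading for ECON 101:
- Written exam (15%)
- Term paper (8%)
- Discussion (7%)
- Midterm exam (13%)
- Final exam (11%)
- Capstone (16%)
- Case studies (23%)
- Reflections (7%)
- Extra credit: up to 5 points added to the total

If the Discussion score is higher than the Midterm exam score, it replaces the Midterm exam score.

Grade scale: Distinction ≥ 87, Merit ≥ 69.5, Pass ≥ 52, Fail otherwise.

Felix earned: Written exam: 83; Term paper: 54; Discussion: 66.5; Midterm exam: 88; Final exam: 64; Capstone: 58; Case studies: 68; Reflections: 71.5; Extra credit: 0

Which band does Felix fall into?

Discussion (66.5) ≤ Midterm exam (88), so Midterm exam stays at 88.
Weighted total:
  Written exam 83 × 0.15 = 12.45
  Term paper 54 × 0.08 = 4.32
  Discussion 66.5 × 0.07 = 4.655
  Midterm exam 88 × 0.13 = 11.44
  Final exam 64 × 0.11 = 7.04
  Capstone 58 × 0.16 = 9.28
  Case studies 68 × 0.23 = 15.64
  Reflections 71.5 × 0.07 = 5.005
Sum = 69.83
Extra credit: 69.83 + 0 = 69.83
69.83 is ≥ 69.5 and < 87 → Merit

Merit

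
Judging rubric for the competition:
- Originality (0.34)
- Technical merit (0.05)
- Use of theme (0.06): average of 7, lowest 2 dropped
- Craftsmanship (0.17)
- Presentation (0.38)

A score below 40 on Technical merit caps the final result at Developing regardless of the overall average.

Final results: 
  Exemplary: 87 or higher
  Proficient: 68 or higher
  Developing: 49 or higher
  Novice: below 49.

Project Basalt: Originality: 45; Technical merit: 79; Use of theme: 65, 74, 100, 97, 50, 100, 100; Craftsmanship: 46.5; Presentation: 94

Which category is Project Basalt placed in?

Proficient

Use of theme: drop 50, 65 → average of remaining 5 = 471/5 = 94.2
Technical merit score 79 ≥ 40: minimum met.
Weighted total:
  Originality 45 × 0.34 = 15.3
  Technical merit 79 × 0.05 = 3.95
  Use of theme 94.2 × 0.06 = 5.652
  Craftsmanship 46.5 × 0.17 = 7.905
  Presentation 94 × 0.38 = 35.72
Sum = 68.527
68.527 is ≥ 68 and < 87 → Proficient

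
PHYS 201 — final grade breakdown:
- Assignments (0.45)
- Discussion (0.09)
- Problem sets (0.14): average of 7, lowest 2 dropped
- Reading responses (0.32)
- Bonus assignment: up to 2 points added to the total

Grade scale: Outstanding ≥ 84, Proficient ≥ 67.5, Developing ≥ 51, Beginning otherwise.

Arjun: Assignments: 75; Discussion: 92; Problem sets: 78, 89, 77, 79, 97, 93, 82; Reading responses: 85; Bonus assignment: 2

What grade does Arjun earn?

Problem sets: drop 77, 78 → average of remaining 5 = 440/5 = 88
Weighted total:
  Assignments 75 × 0.45 = 33.75
  Discussion 92 × 0.09 = 8.28
  Problem sets 88 × 0.14 = 12.32
  Reading responses 85 × 0.32 = 27.2
Sum = 81.55
Bonus assignment: 81.55 + 2 = 83.55
83.55 is ≥ 67.5 and < 84 → Proficient

Proficient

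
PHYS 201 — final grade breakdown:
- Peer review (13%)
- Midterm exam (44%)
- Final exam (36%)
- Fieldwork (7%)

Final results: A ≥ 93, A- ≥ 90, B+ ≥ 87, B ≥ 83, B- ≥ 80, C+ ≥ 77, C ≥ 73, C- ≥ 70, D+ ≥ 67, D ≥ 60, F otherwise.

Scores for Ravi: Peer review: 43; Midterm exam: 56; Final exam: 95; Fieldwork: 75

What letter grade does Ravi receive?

D+

Weighted total:
  Peer review 43 × 0.13 = 5.59
  Midterm exam 56 × 0.44 = 24.64
  Final exam 95 × 0.36 = 34.2
  Fieldwork 75 × 0.07 = 5.25
Sum = 69.68
69.68 is ≥ 67 and < 70 → D+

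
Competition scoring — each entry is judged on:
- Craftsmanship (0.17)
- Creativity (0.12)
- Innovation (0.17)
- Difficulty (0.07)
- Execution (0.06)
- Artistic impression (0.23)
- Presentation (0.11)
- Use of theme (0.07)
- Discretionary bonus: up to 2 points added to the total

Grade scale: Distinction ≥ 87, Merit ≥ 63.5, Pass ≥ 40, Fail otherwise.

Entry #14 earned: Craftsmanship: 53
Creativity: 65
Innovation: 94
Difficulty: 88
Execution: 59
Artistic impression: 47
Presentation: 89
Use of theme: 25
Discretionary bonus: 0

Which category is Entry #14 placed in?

Merit

Weighted total:
  Craftsmanship 53 × 0.17 = 9.01
  Creativity 65 × 0.12 = 7.8
  Innovation 94 × 0.17 = 15.98
  Difficulty 88 × 0.07 = 6.16
  Execution 59 × 0.06 = 3.54
  Artistic impression 47 × 0.23 = 10.81
  Presentation 89 × 0.11 = 9.79
  Use of theme 25 × 0.07 = 1.75
Sum = 64.84
Discretionary bonus: 64.84 + 0 = 64.84
64.84 is ≥ 63.5 and < 87 → Merit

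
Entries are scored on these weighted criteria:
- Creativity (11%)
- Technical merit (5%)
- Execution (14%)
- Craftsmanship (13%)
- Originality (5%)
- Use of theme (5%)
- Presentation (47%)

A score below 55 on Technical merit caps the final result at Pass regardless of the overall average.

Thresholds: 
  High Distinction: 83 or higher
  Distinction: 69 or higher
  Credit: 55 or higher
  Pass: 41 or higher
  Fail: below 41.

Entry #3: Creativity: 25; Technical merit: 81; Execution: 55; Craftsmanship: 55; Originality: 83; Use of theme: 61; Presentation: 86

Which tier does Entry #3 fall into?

Distinction

Technical merit score 81 ≥ 55: minimum met.
Weighted total:
  Creativity 25 × 0.11 = 2.75
  Technical merit 81 × 0.05 = 4.05
  Execution 55 × 0.14 = 7.7
  Craftsmanship 55 × 0.13 = 7.15
  Originality 83 × 0.05 = 4.15
  Use of theme 61 × 0.05 = 3.05
  Presentation 86 × 0.47 = 40.42
Sum = 69.27
69.27 is ≥ 69 and < 83 → Distinction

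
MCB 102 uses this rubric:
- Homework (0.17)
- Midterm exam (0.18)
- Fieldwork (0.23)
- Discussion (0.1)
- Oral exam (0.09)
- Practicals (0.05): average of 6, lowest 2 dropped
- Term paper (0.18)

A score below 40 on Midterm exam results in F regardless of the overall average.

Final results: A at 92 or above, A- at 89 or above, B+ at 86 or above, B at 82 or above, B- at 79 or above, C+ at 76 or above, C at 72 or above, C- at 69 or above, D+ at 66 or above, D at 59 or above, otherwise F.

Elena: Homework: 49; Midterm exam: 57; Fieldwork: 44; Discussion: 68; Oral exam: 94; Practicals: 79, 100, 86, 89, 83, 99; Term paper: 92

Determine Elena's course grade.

Practicals: drop 79, 83 → average of remaining 4 = 374/4 = 93.5
Midterm exam score 57 ≥ 40: minimum met.
Weighted total:
  Homework 49 × 0.17 = 8.33
  Midterm exam 57 × 0.18 = 10.26
  Fieldwork 44 × 0.23 = 10.12
  Discussion 68 × 0.1 = 6.8
  Oral exam 94 × 0.09 = 8.46
  Practicals 93.5 × 0.05 = 4.675
  Term paper 92 × 0.18 = 16.56
Sum = 65.205
65.205 is ≥ 59 and < 66 → D

D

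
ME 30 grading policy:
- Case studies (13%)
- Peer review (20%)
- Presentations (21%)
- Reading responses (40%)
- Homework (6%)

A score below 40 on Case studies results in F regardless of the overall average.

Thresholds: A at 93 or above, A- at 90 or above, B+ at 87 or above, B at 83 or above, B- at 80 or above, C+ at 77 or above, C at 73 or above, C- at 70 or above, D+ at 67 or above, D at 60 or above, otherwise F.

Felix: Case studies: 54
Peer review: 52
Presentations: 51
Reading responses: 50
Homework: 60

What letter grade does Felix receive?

Case studies score 54 ≥ 40: minimum met.
Weighted total:
  Case studies 54 × 0.13 = 7.02
  Peer review 52 × 0.2 = 10.4
  Presentations 51 × 0.21 = 10.71
  Reading responses 50 × 0.4 = 20
  Homework 60 × 0.06 = 3.6
Sum = 51.73
51.73 < 60 → F

F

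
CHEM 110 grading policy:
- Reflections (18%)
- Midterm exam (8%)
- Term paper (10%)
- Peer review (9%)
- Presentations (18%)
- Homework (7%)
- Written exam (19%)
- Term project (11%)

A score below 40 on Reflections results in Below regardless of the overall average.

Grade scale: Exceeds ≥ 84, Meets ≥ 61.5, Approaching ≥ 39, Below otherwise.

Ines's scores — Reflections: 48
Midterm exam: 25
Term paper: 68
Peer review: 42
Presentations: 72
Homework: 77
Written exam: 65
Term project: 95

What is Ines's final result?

Meets

Reflections score 48 ≥ 40: minimum met.
Weighted total:
  Reflections 48 × 0.18 = 8.64
  Midterm exam 25 × 0.08 = 2
  Term paper 68 × 0.1 = 6.8
  Peer review 42 × 0.09 = 3.78
  Presentations 72 × 0.18 = 12.96
  Homework 77 × 0.07 = 5.39
  Written exam 65 × 0.19 = 12.35
  Term project 95 × 0.11 = 10.45
Sum = 62.37
62.37 is ≥ 61.5 and < 84 → Meets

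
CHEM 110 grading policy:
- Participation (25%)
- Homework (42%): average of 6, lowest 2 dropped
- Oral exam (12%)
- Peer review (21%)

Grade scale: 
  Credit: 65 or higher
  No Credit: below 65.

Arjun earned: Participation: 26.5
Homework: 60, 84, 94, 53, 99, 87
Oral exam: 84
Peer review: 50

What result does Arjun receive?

Credit

Homework: drop 53, 60 → average of remaining 4 = 364/4 = 91
Weighted total:
  Participation 26.5 × 0.25 = 6.625
  Homework 91 × 0.42 = 38.22
  Oral exam 84 × 0.12 = 10.08
  Peer review 50 × 0.21 = 10.5
Sum = 65.425
65.425 ≥ 65 → Credit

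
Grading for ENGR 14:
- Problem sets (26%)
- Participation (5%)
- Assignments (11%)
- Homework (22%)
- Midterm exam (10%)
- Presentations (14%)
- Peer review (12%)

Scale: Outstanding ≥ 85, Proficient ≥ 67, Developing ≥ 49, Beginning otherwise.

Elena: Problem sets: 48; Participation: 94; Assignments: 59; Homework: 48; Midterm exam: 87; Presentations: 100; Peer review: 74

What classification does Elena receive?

Developing

Weighted total:
  Problem sets 48 × 0.26 = 12.48
  Participation 94 × 0.05 = 4.7
  Assignments 59 × 0.11 = 6.49
  Homework 48 × 0.22 = 10.56
  Midterm exam 87 × 0.1 = 8.7
  Presentations 100 × 0.14 = 14
  Peer review 74 × 0.12 = 8.88
Sum = 65.81
65.81 is ≥ 49 and < 67 → Developing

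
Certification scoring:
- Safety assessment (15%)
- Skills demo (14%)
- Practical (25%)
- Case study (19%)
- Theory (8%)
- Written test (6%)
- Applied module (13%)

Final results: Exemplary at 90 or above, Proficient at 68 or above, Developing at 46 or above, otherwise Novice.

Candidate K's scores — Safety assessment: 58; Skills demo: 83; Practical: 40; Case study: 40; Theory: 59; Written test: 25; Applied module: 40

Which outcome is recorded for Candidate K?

Developing

Weighted total:
  Safety assessment 58 × 0.15 = 8.7
  Skills demo 83 × 0.14 = 11.62
  Practical 40 × 0.25 = 10
  Case study 40 × 0.19 = 7.6
  Theory 59 × 0.08 = 4.72
  Written test 25 × 0.06 = 1.5
  Applied module 40 × 0.13 = 5.2
Sum = 49.34
49.34 is ≥ 46 and < 68 → Developing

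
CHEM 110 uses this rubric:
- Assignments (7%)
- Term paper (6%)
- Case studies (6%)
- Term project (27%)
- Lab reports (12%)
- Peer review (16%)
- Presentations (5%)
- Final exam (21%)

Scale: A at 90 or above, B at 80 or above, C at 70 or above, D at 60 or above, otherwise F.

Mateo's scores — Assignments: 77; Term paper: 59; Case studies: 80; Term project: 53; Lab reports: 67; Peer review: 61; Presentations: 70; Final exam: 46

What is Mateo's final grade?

Weighted total:
  Assignments 77 × 0.07 = 5.39
  Term paper 59 × 0.06 = 3.54
  Case studies 80 × 0.06 = 4.8
  Term project 53 × 0.27 = 14.31
  Lab reports 67 × 0.12 = 8.04
  Peer review 61 × 0.16 = 9.76
  Presentations 70 × 0.05 = 3.5
  Final exam 46 × 0.21 = 9.66
Sum = 59
59 < 60 → F

F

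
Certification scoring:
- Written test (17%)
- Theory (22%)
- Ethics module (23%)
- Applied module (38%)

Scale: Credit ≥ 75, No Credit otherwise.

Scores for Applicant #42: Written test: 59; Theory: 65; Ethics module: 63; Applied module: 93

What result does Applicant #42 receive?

No Credit

Weighted total:
  Written test 59 × 0.17 = 10.03
  Theory 65 × 0.22 = 14.3
  Ethics module 63 × 0.23 = 14.49
  Applied module 93 × 0.38 = 35.34
Sum = 74.16
74.16 < 75 → No Credit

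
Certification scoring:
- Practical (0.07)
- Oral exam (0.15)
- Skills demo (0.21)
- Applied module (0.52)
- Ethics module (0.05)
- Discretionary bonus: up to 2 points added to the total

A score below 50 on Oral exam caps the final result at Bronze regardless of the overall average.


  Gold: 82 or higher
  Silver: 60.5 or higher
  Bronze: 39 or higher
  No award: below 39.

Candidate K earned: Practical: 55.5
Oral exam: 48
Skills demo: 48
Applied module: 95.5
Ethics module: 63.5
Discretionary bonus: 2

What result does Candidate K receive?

Bronze

Oral exam score 48 < 50: minimum not met.
Weighted total:
  Practical 55.5 × 0.07 = 3.885
  Oral exam 48 × 0.15 = 7.2
  Skills demo 48 × 0.21 = 10.08
  Applied module 95.5 × 0.52 = 49.66
  Ethics module 63.5 × 0.05 = 3.175
Sum = 74
Discretionary bonus: 74 + 2 = 76
76 would be Silver; cap at Bronze applies → Bronze.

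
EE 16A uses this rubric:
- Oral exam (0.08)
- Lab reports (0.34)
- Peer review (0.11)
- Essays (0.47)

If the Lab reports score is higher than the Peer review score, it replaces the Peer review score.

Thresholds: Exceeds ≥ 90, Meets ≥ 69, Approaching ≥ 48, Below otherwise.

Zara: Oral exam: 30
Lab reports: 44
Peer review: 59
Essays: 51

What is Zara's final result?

Below

Lab reports (44) ≤ Peer review (59), so Peer review stays at 59.
Weighted total:
  Oral exam 30 × 0.08 = 2.4
  Lab reports 44 × 0.34 = 14.96
  Peer review 59 × 0.11 = 6.49
  Essays 51 × 0.47 = 23.97
Sum = 47.82
47.82 < 48 → Below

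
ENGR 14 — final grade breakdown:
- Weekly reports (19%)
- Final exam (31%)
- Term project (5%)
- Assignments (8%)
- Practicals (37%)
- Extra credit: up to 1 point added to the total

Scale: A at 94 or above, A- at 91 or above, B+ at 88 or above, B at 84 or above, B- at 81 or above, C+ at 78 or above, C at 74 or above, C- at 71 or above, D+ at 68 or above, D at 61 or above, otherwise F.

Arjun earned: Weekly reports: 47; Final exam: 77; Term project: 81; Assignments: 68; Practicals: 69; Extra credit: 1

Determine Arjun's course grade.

Weighted total:
  Weekly reports 47 × 0.19 = 8.93
  Final exam 77 × 0.31 = 23.87
  Term project 81 × 0.05 = 4.05
  Assignments 68 × 0.08 = 5.44
  Practicals 69 × 0.37 = 25.53
Sum = 67.82
Extra credit: 67.82 + 1 = 68.82
68.82 is ≥ 68 and < 71 → D+

D+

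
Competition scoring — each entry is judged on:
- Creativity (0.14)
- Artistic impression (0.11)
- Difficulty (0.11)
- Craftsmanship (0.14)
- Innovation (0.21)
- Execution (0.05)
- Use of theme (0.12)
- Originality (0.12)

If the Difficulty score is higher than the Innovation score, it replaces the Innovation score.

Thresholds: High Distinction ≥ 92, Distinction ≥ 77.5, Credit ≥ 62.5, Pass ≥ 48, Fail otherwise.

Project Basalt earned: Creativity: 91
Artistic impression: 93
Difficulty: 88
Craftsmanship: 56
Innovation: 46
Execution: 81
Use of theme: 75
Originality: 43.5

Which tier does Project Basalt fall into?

Credit

Difficulty (88) > Innovation (46), so Innovation counts as 88.
Weighted total:
  Creativity 91 × 0.14 = 12.74
  Artistic impression 93 × 0.11 = 10.23
  Difficulty 88 × 0.11 = 9.68
  Craftsmanship 56 × 0.14 = 7.84
  Innovation 88 × 0.21 = 18.48
  Execution 81 × 0.05 = 4.05
  Use of theme 75 × 0.12 = 9
  Originality 43.5 × 0.12 = 5.22
Sum = 77.24
77.24 is ≥ 62.5 and < 77.5 → Credit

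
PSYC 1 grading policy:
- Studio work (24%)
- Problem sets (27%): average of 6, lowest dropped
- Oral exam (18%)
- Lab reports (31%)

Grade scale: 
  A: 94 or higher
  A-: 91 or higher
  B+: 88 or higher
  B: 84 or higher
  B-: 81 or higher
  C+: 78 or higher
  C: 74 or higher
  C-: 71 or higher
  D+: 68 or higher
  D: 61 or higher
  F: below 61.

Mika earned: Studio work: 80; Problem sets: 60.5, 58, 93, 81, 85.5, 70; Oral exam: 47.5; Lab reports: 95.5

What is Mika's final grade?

C+

Problem sets: drop 58 → average of remaining 5 = 390/5 = 78
Weighted total:
  Studio work 80 × 0.24 = 19.2
  Problem sets 78 × 0.27 = 21.06
  Oral exam 47.5 × 0.18 = 8.55
  Lab reports 95.5 × 0.31 = 29.605
Sum = 78.415
78.415 is ≥ 78 and < 81 → C+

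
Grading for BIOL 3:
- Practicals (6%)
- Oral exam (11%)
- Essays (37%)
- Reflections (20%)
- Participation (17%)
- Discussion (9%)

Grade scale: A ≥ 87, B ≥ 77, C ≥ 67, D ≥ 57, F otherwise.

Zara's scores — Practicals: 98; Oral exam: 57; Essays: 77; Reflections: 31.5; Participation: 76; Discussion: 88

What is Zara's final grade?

C

Weighted total:
  Practicals 98 × 0.06 = 5.88
  Oral exam 57 × 0.11 = 6.27
  Essays 77 × 0.37 = 28.49
  Reflections 31.5 × 0.2 = 6.3
  Participation 76 × 0.17 = 12.92
  Discussion 88 × 0.09 = 7.92
Sum = 67.78
67.78 is ≥ 67 and < 77 → C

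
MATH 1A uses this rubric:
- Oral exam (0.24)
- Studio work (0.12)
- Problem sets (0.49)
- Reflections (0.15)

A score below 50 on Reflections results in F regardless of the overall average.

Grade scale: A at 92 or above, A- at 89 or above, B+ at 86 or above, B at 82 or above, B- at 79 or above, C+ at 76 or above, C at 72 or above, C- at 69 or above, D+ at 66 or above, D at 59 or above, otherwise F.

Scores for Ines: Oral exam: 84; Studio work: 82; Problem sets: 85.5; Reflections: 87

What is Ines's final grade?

B

Reflections score 87 ≥ 50: minimum met.
Weighted total:
  Oral exam 84 × 0.24 = 20.16
  Studio work 82 × 0.12 = 9.84
  Problem sets 85.5 × 0.49 = 41.895
  Reflections 87 × 0.15 = 13.05
Sum = 84.945
84.945 is ≥ 82 and < 86 → B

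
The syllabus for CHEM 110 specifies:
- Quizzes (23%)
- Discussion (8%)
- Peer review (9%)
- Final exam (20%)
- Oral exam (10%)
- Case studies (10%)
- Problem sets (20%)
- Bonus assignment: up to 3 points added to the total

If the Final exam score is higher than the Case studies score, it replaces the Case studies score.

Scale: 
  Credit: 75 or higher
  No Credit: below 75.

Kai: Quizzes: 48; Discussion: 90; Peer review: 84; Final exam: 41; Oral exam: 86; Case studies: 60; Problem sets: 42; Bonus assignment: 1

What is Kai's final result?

Final exam (41) ≤ Case studies (60), so Case studies stays at 60.
Weighted total:
  Quizzes 48 × 0.23 = 11.04
  Discussion 90 × 0.08 = 7.2
  Peer review 84 × 0.09 = 7.56
  Final exam 41 × 0.2 = 8.2
  Oral exam 86 × 0.1 = 8.6
  Case studies 60 × 0.1 = 6
  Problem sets 42 × 0.2 = 8.4
Sum = 57
Bonus assignment: 57 + 1 = 58
58 < 75 → No Credit

No Credit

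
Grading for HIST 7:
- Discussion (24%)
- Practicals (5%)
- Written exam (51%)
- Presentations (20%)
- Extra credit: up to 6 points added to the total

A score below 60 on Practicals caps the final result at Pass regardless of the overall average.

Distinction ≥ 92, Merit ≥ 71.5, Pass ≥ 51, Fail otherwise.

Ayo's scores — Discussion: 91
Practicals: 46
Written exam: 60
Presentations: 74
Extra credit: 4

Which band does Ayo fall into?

Pass

Practicals score 46 < 60: minimum not met.
Weighted total:
  Discussion 91 × 0.24 = 21.84
  Practicals 46 × 0.05 = 2.3
  Written exam 60 × 0.51 = 30.6
  Presentations 74 × 0.2 = 14.8
Sum = 69.54
Extra credit: 69.54 + 4 = 73.54
73.54 would be Merit; cap at Pass applies → Pass.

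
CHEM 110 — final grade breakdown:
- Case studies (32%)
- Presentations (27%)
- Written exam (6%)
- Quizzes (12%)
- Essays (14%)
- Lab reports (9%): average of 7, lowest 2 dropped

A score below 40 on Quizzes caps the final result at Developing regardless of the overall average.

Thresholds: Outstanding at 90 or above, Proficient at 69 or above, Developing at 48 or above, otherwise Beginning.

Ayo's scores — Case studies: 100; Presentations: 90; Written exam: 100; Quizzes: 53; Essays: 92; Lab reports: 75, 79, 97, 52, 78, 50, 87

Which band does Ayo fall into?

Lab reports: drop 50, 52 → average of remaining 5 = 416/5 = 83.2
Quizzes score 53 ≥ 40: minimum met.
Weighted total:
  Case studies 100 × 0.32 = 32
  Presentations 90 × 0.27 = 24.3
  Written exam 100 × 0.06 = 6
  Quizzes 53 × 0.12 = 6.36
  Essays 92 × 0.14 = 12.88
  Lab reports 83.2 × 0.09 = 7.488
Sum = 89.028
89.028 is ≥ 69 and < 90 → Proficient

Proficient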